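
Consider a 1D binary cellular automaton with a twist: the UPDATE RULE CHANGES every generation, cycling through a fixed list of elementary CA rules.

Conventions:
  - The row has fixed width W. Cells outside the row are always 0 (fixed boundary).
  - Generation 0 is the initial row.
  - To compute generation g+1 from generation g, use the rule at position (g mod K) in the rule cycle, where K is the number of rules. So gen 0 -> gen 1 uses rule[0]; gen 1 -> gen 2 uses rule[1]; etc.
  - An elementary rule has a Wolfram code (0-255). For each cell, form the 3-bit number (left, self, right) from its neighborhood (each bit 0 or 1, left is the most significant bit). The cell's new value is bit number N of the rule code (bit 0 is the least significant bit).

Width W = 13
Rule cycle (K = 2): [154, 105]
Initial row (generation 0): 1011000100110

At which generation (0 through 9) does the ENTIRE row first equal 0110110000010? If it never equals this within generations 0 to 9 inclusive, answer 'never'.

Answer: 4

Derivation:
Gen 0: 1011000100110
Gen 1 (rule 154): 0010101011101
Gen 2 (rule 105): 1001010110110
Gen 3 (rule 154): 0110000100101
Gen 4 (rule 105): 0110110000010
Gen 5 (rule 154): 1100101000101
Gen 6 (rule 105): 1100010010010
Gen 7 (rule 154): 1010101101101
Gen 8 (rule 105): 0101011111110
Gen 9 (rule 154): 1000011111101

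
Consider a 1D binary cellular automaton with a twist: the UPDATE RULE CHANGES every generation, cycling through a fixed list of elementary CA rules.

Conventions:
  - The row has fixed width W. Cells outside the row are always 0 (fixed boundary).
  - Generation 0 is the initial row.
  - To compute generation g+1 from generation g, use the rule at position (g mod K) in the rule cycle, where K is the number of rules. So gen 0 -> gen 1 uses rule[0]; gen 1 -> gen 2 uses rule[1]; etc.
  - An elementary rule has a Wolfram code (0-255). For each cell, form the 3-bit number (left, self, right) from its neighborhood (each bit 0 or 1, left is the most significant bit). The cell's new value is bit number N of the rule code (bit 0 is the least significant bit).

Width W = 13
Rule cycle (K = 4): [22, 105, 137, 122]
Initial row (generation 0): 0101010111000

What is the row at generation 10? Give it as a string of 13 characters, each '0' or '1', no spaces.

Gen 0: 0101010111000
Gen 1 (rule 22): 1101010000100
Gen 2 (rule 105): 1110100110001
Gen 3 (rule 137): 1100000100100
Gen 4 (rule 122): 1110001011010
Gen 5 (rule 22): 0001011000011
Gen 6 (rule 105): 1100111011011
Gen 7 (rule 137): 1000110010010
Gen 8 (rule 122): 0101111101101
Gen 9 (rule 22): 1100000000001
Gen 10 (rule 105): 1101111111100

Answer: 1101111111100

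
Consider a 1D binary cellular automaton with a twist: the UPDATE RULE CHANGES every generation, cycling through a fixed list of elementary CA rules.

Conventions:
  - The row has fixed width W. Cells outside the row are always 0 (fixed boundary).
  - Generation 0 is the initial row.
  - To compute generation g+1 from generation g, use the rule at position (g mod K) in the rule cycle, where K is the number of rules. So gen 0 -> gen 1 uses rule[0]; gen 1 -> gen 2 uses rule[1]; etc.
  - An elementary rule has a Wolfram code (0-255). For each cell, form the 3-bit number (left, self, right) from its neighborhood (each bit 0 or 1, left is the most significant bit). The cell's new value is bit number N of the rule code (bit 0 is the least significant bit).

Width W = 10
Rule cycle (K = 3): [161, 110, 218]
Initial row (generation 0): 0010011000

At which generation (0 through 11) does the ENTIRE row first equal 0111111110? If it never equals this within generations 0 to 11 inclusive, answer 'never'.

Gen 0: 0010011000
Gen 1 (rule 161): 1000000011
Gen 2 (rule 110): 1000000111
Gen 3 (rule 218): 0100001111
Gen 4 (rule 161): 0001100110
Gen 5 (rule 110): 0011101110
Gen 6 (rule 218): 0111101111
Gen 7 (rule 161): 0011010110
Gen 8 (rule 110): 0111111110
Gen 9 (rule 218): 1111111111
Gen 10 (rule 161): 0111111110
Gen 11 (rule 110): 1100000010

Answer: 8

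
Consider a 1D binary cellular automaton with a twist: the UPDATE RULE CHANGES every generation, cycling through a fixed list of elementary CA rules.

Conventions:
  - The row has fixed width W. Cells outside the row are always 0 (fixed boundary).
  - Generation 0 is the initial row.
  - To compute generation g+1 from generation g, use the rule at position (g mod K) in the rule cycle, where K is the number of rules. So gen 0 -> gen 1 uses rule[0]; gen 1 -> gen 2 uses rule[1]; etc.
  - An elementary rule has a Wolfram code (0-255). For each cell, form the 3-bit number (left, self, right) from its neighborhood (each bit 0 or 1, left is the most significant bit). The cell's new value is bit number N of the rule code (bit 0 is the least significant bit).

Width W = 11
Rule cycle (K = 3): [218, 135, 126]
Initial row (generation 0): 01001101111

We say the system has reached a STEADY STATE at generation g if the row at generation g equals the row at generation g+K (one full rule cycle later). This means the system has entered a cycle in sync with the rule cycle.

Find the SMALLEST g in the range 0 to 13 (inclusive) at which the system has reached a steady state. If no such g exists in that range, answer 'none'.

Answer: 4

Derivation:
Gen 0: 01001101111
Gen 1 (rule 218): 10111101111
Gen 2 (rule 135): 10011000110
Gen 3 (rule 126): 11111101111
Gen 4 (rule 218): 11111101111
Gen 5 (rule 135): 01111000110
Gen 6 (rule 126): 11001101111
Gen 7 (rule 218): 11111101111
Gen 8 (rule 135): 01111000110
Gen 9 (rule 126): 11001101111
Gen 10 (rule 218): 11111101111
Gen 11 (rule 135): 01111000110
Gen 12 (rule 126): 11001101111
Gen 13 (rule 218): 11111101111
Gen 14 (rule 135): 01111000110
Gen 15 (rule 126): 11001101111
Gen 16 (rule 218): 11111101111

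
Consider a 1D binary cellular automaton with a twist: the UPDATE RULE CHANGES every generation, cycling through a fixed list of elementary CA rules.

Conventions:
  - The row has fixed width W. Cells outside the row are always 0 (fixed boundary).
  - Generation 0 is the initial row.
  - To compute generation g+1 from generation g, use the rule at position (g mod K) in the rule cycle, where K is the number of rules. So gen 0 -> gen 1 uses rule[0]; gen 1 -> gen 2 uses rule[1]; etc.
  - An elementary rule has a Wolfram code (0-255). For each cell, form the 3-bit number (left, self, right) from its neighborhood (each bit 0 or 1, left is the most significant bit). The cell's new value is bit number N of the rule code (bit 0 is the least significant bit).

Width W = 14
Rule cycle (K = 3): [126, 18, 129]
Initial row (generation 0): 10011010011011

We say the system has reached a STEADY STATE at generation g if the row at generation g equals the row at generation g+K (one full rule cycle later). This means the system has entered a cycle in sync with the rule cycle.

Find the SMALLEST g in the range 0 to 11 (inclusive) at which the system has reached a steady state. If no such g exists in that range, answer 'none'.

Gen 0: 10011010011011
Gen 1 (rule 126): 11111111111111
Gen 2 (rule 18): 00000000000000
Gen 3 (rule 129): 11111111111111
Gen 4 (rule 126): 10000000000001
Gen 5 (rule 18): 01000000000010
Gen 6 (rule 129): 00011111111000
Gen 7 (rule 126): 00110000001100
Gen 8 (rule 18): 01001000010010
Gen 9 (rule 129): 00000011000000
Gen 10 (rule 126): 00000111100000
Gen 11 (rule 18): 00001000010000
Gen 12 (rule 129): 11100011000111
Gen 13 (rule 126): 10110111101101
Gen 14 (rule 18): 00000000000000

Answer: none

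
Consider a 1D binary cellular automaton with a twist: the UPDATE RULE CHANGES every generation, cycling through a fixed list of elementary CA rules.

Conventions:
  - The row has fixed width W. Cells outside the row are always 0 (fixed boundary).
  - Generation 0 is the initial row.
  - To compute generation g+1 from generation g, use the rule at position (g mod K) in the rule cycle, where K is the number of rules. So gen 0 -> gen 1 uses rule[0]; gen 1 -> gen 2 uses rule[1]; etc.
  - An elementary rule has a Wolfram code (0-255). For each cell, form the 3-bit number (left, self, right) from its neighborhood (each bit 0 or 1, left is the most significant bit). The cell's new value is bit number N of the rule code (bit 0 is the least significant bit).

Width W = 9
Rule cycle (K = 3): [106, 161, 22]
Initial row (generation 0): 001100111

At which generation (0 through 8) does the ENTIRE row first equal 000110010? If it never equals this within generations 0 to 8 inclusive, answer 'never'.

Answer: 7

Derivation:
Gen 0: 001100111
Gen 1 (rule 106): 011101101
Gen 2 (rule 161): 001010010
Gen 3 (rule 22): 011011111
Gen 4 (rule 106): 111110001
Gen 5 (rule 161): 011100100
Gen 6 (rule 22): 100011110
Gen 7 (rule 106): 000110010
Gen 8 (rule 161): 110000000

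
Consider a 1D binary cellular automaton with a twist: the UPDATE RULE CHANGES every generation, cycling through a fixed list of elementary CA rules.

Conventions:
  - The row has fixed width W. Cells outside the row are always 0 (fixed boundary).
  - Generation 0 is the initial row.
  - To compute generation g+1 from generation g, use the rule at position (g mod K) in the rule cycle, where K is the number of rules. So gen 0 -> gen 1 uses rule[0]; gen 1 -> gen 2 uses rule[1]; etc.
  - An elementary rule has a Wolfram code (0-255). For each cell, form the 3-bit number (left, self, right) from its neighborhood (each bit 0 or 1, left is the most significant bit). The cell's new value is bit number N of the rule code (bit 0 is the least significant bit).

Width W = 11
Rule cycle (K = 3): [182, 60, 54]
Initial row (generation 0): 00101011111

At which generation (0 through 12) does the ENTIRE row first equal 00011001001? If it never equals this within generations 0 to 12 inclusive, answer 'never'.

Gen 0: 00101011111
Gen 1 (rule 182): 01111101110
Gen 2 (rule 60): 01000011001
Gen 3 (rule 54): 11100100111
Gen 4 (rule 182): 01011111010
Gen 5 (rule 60): 01110000111
Gen 6 (rule 54): 10001001000
Gen 7 (rule 182): 11011111100
Gen 8 (rule 60): 10110000010
Gen 9 (rule 54): 11001000111
Gen 10 (rule 182): 00111101010
Gen 11 (rule 60): 00100011111
Gen 12 (rule 54): 01110100000

Answer: never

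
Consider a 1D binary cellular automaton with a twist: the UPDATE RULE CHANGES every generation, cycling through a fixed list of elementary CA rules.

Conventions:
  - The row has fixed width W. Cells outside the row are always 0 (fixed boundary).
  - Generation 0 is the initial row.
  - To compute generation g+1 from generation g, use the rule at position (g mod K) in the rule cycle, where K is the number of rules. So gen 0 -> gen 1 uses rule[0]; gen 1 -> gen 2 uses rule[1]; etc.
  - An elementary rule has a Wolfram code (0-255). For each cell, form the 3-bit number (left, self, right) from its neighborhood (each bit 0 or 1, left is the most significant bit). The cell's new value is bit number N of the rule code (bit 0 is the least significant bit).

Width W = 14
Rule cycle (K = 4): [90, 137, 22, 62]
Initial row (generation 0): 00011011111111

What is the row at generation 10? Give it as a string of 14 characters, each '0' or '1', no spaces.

Answer: 10000100010010

Derivation:
Gen 0: 00011011111111
Gen 1 (rule 90): 00111010000001
Gen 2 (rule 137): 10110000111100
Gen 3 (rule 22): 10001001000010
Gen 4 (rule 62): 11011111100111
Gen 5 (rule 90): 11010000111101
Gen 6 (rule 137): 10000110111000
Gen 7 (rule 22): 11001000000100
Gen 8 (rule 62): 10111100001110
Gen 9 (rule 90): 00100110011011
Gen 10 (rule 137): 10000100010010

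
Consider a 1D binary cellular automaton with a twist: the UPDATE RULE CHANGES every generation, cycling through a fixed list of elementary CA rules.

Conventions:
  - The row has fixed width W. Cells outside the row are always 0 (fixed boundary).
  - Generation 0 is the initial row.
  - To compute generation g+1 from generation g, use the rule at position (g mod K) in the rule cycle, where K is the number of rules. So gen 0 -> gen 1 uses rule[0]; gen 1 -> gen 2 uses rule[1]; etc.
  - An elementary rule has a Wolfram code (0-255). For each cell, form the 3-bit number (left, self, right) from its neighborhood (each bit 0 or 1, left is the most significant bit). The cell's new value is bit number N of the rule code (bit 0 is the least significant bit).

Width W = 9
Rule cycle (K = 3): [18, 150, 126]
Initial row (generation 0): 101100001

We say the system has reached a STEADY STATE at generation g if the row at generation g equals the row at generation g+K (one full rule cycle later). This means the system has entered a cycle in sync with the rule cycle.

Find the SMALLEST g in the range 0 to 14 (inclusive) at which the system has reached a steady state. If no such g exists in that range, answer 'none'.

Answer: 10

Derivation:
Gen 0: 101100001
Gen 1 (rule 18): 000010010
Gen 2 (rule 150): 000111111
Gen 3 (rule 126): 001100001
Gen 4 (rule 18): 010010010
Gen 5 (rule 150): 111111111
Gen 6 (rule 126): 100000001
Gen 7 (rule 18): 010000010
Gen 8 (rule 150): 111000111
Gen 9 (rule 126): 101101101
Gen 10 (rule 18): 000000000
Gen 11 (rule 150): 000000000
Gen 12 (rule 126): 000000000
Gen 13 (rule 18): 000000000
Gen 14 (rule 150): 000000000
Gen 15 (rule 126): 000000000
Gen 16 (rule 18): 000000000
Gen 17 (rule 150): 000000000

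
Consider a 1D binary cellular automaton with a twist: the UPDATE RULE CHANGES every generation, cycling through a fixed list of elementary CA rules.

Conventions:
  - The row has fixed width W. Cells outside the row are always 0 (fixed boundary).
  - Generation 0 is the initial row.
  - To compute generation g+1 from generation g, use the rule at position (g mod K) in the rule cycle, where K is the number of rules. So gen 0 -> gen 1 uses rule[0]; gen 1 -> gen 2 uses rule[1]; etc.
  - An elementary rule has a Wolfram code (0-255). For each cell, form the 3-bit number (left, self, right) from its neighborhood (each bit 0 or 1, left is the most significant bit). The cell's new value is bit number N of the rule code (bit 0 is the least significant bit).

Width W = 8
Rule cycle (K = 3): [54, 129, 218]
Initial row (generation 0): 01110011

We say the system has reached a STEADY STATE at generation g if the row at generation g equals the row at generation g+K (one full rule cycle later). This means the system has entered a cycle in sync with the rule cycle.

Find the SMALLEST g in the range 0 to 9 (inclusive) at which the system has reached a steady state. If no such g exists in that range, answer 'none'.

Answer: 6

Derivation:
Gen 0: 01110011
Gen 1 (rule 54): 10001100
Gen 2 (rule 129): 00100001
Gen 3 (rule 218): 01010010
Gen 4 (rule 54): 11111111
Gen 5 (rule 129): 01111110
Gen 6 (rule 218): 11111111
Gen 7 (rule 54): 00000000
Gen 8 (rule 129): 11111111
Gen 9 (rule 218): 11111111
Gen 10 (rule 54): 00000000
Gen 11 (rule 129): 11111111
Gen 12 (rule 218): 11111111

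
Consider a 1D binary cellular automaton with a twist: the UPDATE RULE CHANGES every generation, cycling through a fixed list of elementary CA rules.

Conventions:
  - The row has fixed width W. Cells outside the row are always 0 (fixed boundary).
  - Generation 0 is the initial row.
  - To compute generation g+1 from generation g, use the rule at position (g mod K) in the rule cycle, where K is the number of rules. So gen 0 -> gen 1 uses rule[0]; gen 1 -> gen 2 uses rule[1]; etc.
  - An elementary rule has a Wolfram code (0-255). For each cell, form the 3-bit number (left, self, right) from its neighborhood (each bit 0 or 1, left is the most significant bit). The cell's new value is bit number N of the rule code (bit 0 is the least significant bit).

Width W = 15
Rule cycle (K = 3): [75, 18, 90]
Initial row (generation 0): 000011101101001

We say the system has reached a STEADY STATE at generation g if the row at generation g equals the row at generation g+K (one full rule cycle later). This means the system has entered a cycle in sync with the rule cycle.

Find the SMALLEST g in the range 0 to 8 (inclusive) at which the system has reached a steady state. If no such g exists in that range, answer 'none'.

Answer: 5

Derivation:
Gen 0: 000011101101001
Gen 1 (rule 75): 111110101100010
Gen 2 (rule 18): 000000000010101
Gen 3 (rule 90): 000000000100000
Gen 4 (rule 75): 111111111001111
Gen 5 (rule 18): 000000000110000
Gen 6 (rule 90): 000000001111000
Gen 7 (rule 75): 111111111001011
Gen 8 (rule 18): 000000000110000
Gen 9 (rule 90): 000000001111000
Gen 10 (rule 75): 111111111001011
Gen 11 (rule 18): 000000000110000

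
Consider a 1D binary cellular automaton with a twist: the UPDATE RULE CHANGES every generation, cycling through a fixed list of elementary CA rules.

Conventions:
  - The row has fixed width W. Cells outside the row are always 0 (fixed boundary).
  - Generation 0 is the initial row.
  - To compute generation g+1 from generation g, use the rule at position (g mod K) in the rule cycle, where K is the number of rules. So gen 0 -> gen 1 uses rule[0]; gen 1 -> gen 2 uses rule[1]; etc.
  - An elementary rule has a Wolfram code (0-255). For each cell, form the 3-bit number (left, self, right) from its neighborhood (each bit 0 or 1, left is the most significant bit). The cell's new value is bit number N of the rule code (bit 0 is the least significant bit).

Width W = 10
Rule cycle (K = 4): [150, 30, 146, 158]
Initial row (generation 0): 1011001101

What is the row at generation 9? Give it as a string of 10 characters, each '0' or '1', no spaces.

Gen 0: 1011001101
Gen 1 (rule 150): 1000110001
Gen 2 (rule 30): 1101101011
Gen 3 (rule 146): 0000000000
Gen 4 (rule 158): 0000000000
Gen 5 (rule 150): 0000000000
Gen 6 (rule 30): 0000000000
Gen 7 (rule 146): 0000000000
Gen 8 (rule 158): 0000000000
Gen 9 (rule 150): 0000000000

Answer: 0000000000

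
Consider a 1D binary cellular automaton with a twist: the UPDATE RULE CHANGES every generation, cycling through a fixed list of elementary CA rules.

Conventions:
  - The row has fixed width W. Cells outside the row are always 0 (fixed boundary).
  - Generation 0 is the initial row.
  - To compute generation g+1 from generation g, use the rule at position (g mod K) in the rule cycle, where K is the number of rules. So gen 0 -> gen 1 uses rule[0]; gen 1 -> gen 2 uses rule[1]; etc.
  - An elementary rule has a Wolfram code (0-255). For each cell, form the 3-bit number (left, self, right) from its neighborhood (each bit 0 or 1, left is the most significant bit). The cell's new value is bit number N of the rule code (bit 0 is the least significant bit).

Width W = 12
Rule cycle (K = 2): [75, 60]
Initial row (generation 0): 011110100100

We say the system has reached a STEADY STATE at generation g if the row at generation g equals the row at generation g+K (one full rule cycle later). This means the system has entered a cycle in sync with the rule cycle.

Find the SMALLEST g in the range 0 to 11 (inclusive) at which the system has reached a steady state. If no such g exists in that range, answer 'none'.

Gen 0: 011110100100
Gen 1 (rule 75): 110010001001
Gen 2 (rule 60): 101011001101
Gen 3 (rule 75): 000011011100
Gen 4 (rule 60): 000010110010
Gen 5 (rule 75): 111100110100
Gen 6 (rule 60): 100010101110
Gen 7 (rule 75): 001100001010
Gen 8 (rule 60): 001010001111
Gen 9 (rule 75): 110000111001
Gen 10 (rule 60): 101000100101
Gen 11 (rule 75): 000011001000
Gen 12 (rule 60): 000010101100
Gen 13 (rule 75): 111100001101

Answer: none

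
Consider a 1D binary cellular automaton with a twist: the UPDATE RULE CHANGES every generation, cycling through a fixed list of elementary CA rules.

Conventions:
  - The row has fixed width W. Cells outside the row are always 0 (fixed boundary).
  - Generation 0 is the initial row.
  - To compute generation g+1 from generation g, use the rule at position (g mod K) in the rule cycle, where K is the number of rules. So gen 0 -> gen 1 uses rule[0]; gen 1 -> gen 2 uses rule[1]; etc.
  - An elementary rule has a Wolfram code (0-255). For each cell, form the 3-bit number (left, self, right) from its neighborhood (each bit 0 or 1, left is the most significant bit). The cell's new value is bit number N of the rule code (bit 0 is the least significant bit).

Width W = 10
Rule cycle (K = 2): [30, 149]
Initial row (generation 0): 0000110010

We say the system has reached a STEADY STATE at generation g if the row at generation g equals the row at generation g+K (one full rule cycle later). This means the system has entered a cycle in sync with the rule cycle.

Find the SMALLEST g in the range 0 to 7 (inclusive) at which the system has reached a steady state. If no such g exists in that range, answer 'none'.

Answer: 7

Derivation:
Gen 0: 0000110010
Gen 1 (rule 30): 0001101111
Gen 2 (rule 149): 1100000110
Gen 3 (rule 30): 1010001101
Gen 4 (rule 149): 1011100001
Gen 5 (rule 30): 1010010011
Gen 6 (rule 149): 1011011000
Gen 7 (rule 30): 1010010100
Gen 8 (rule 149): 1011010111
Gen 9 (rule 30): 1010010100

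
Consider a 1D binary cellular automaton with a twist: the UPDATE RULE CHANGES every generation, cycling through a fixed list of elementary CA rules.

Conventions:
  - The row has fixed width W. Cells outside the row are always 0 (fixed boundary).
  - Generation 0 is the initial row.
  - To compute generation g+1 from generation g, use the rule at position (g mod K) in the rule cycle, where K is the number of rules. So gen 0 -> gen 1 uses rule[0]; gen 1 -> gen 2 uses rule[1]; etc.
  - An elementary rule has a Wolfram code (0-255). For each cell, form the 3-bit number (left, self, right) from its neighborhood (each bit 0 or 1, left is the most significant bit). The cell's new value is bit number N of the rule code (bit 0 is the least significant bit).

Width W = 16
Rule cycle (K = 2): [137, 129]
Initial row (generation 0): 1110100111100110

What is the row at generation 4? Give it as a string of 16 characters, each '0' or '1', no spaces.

Answer: 0000001111110001

Derivation:
Gen 0: 1110100111100110
Gen 1 (rule 137): 1100000111000100
Gen 2 (rule 129): 0001110010010001
Gen 3 (rule 137): 1101100000000100
Gen 4 (rule 129): 0000001111110001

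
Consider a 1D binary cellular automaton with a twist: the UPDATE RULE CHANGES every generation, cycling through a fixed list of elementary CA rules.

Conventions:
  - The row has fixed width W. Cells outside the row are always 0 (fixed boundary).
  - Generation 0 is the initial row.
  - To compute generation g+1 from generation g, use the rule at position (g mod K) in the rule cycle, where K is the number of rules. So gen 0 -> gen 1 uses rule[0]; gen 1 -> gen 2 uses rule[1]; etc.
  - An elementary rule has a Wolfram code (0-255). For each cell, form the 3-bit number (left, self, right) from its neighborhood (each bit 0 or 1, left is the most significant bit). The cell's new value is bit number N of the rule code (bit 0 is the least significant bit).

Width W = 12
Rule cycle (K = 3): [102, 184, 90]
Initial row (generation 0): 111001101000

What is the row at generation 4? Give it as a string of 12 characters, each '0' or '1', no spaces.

Answer: 011011110110

Derivation:
Gen 0: 111001101000
Gen 1 (rule 102): 001010111000
Gen 2 (rule 184): 000101110100
Gen 3 (rule 90): 001001010010
Gen 4 (rule 102): 011011110110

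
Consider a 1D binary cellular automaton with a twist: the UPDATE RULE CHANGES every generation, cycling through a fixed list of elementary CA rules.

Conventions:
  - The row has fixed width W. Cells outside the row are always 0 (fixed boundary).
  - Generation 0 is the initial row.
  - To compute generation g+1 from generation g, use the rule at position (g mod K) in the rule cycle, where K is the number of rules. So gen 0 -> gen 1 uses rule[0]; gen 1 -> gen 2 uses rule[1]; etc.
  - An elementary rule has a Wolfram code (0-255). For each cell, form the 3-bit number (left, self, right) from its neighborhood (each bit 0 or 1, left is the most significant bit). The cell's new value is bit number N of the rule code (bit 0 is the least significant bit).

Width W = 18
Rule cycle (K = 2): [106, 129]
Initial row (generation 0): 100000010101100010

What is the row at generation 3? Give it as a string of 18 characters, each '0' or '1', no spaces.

Gen 0: 100000010101100010
Gen 1 (rule 106): 000000101011100100
Gen 2 (rule 129): 111110000001000001
Gen 3 (rule 106): 100010000010000010

Answer: 100010000010000010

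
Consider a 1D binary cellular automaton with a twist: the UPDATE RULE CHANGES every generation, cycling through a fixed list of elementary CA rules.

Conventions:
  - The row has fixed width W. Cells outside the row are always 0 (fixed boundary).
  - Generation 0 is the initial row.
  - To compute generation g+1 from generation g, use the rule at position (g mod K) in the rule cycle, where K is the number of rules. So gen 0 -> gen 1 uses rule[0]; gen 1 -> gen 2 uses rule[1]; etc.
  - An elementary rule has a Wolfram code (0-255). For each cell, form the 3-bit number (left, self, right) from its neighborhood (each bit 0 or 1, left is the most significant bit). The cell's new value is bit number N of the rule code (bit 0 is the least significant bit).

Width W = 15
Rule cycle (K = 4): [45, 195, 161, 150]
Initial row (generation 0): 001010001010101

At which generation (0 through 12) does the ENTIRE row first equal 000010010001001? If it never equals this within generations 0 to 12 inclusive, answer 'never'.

Answer: 6

Derivation:
Gen 0: 001010001010101
Gen 1 (rule 45): 101110101111111
Gen 2 (rule 195): 000110000111111
Gen 3 (rule 161): 110000110011110
Gen 4 (rule 150): 001001001101101
Gen 5 (rule 45): 101001001011011
Gen 6 (rule 195): 000010010001001
Gen 7 (rule 161): 111000000100000
Gen 8 (rule 150): 010100001110000
Gen 9 (rule 45): 011101101000111
Gen 10 (rule 195): 101100100011011
Gen 11 (rule 161): 010000001000100
Gen 12 (rule 150): 111000011101110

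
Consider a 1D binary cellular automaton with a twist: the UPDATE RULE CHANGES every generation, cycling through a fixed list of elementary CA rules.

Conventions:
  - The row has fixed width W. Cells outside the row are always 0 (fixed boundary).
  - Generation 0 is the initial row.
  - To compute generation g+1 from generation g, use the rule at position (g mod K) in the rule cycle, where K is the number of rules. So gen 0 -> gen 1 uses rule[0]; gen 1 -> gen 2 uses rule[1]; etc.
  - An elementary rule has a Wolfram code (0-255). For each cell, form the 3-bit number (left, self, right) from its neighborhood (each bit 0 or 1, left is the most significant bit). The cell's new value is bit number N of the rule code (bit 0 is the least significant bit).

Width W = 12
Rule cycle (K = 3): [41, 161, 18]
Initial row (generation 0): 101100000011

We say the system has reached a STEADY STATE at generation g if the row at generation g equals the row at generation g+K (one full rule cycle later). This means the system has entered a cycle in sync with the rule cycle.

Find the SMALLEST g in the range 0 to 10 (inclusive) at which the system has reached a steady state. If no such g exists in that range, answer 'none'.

Answer: none

Derivation:
Gen 0: 101100000011
Gen 1 (rule 41): 011001111010
Gen 2 (rule 161): 000000110100
Gen 3 (rule 18): 000001000010
Gen 4 (rule 41): 111100011000
Gen 5 (rule 161): 011001000011
Gen 6 (rule 18): 100110100100
Gen 7 (rule 41): 000101000001
Gen 8 (rule 161): 110010011100
Gen 9 (rule 18): 001101100010
Gen 10 (rule 41): 101011001000
Gen 11 (rule 161): 010100000011
Gen 12 (rule 18): 100010000100
Gen 13 (rule 41): 001000110001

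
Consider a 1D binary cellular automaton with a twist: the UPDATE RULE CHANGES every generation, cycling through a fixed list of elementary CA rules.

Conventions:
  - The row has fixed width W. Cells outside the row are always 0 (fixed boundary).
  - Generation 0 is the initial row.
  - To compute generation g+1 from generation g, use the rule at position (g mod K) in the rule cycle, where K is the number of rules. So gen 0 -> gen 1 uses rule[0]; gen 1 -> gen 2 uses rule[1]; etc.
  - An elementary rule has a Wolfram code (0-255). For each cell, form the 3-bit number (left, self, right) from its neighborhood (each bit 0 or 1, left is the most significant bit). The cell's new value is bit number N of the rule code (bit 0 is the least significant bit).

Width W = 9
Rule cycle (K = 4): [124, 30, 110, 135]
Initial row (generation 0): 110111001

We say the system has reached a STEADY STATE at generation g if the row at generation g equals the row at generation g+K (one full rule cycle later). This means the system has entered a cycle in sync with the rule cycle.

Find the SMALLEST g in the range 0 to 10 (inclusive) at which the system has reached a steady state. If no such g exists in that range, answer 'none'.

Gen 0: 110111001
Gen 1 (rule 124): 111101101
Gen 2 (rule 30): 100001001
Gen 3 (rule 110): 100011011
Gen 4 (rule 135): 101100000
Gen 5 (rule 124): 111110000
Gen 6 (rule 30): 100001000
Gen 7 (rule 110): 100011000
Gen 8 (rule 135): 101100011
Gen 9 (rule 124): 111110011
Gen 10 (rule 30): 100001110
Gen 11 (rule 110): 100011010
Gen 12 (rule 135): 101100010
Gen 13 (rule 124): 111110011
Gen 14 (rule 30): 100001110

Answer: 9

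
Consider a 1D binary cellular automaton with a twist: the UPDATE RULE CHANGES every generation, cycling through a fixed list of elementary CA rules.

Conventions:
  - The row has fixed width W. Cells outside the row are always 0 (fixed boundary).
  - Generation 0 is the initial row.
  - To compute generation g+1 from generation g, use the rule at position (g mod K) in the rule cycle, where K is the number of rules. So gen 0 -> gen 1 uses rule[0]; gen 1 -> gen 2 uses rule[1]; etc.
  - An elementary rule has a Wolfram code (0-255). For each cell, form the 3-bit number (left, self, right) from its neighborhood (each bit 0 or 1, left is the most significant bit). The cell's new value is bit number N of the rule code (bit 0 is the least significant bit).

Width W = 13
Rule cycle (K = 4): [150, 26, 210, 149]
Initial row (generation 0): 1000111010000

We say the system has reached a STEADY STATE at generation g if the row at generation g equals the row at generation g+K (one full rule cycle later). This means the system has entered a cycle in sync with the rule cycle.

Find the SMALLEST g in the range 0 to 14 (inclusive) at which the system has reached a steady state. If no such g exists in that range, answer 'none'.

Answer: none

Derivation:
Gen 0: 1000111010000
Gen 1 (rule 150): 1101010011000
Gen 2 (rule 26): 1000001110100
Gen 3 (rule 210): 0100010110010
Gen 4 (rule 149): 0111010001011
Gen 5 (rule 150): 1010011011000
Gen 6 (rule 26): 0001110010100
Gen 7 (rule 210): 0010111100010
Gen 8 (rule 149): 1010011011011
Gen 9 (rule 150): 1011100000000
Gen 10 (rule 26): 0010010000000
Gen 11 (rule 210): 0101101000000
Gen 12 (rule 149): 0100001111111
Gen 13 (rule 150): 1110010111110
Gen 14 (rule 26): 1001100100001
Gen 15 (rule 210): 0110111010010
Gen 16 (rule 149): 0000010011011
Gen 17 (rule 150): 0000111100000
Gen 18 (rule 26): 0001100010000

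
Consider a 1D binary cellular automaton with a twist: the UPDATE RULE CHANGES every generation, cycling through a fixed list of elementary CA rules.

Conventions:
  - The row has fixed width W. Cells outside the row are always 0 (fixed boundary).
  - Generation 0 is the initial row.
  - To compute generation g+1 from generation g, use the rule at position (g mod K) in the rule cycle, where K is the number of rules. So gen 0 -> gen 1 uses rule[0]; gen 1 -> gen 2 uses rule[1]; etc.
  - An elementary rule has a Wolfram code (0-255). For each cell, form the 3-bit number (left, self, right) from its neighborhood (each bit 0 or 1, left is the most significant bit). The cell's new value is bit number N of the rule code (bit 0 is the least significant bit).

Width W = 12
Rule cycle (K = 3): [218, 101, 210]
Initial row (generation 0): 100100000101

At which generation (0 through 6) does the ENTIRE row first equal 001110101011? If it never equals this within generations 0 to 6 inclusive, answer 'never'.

Gen 0: 100100000101
Gen 1 (rule 218): 011010001000
Gen 2 (rule 101): 001110101011
Gen 3 (rule 210): 010110000001
Gen 4 (rule 218): 100111000010
Gen 5 (rule 101): 100001011010
Gen 6 (rule 210): 010010001001

Answer: 2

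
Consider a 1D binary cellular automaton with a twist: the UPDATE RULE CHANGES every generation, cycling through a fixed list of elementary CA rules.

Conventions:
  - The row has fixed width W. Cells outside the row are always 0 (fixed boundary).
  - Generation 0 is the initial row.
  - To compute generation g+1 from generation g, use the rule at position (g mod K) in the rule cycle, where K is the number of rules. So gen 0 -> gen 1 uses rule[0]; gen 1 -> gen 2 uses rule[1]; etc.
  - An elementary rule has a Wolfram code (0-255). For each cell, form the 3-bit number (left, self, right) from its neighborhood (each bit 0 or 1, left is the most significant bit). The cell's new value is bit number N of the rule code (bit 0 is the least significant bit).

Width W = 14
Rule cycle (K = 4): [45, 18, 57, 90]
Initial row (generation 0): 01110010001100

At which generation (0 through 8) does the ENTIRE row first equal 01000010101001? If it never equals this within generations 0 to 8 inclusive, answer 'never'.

Gen 0: 01110010001100
Gen 1 (rule 45): 01000010101001
Gen 2 (rule 18): 10100100000110
Gen 3 (rule 57): 01010011110101
Gen 4 (rule 90): 10001110010000
Gen 5 (rule 45): 10101000010111
Gen 6 (rule 18): 00000100100000
Gen 7 (rule 57): 11110010011111
Gen 8 (rule 90): 10011101110001

Answer: 1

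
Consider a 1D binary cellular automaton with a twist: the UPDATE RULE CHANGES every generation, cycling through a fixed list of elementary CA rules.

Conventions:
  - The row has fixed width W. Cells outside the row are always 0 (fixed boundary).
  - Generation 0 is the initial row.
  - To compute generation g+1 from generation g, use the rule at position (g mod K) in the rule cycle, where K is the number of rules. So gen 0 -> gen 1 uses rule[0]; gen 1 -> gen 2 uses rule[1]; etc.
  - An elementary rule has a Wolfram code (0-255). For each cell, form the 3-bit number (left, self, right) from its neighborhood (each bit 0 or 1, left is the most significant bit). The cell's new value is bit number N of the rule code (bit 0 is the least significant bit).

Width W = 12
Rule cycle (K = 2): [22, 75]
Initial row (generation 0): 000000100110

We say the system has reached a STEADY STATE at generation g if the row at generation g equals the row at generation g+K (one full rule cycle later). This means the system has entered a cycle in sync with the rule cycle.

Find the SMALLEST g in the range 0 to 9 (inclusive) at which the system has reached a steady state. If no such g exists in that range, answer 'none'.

Answer: 9

Derivation:
Gen 0: 000000100110
Gen 1 (rule 22): 000001111001
Gen 2 (rule 75): 111111001010
Gen 3 (rule 22): 000000111011
Gen 4 (rule 75): 111111101011
Gen 5 (rule 22): 000000001000
Gen 6 (rule 75): 111111110011
Gen 7 (rule 22): 000000001100
Gen 8 (rule 75): 111111111101
Gen 9 (rule 22): 000000000001
Gen 10 (rule 75): 111111111110
Gen 11 (rule 22): 000000000001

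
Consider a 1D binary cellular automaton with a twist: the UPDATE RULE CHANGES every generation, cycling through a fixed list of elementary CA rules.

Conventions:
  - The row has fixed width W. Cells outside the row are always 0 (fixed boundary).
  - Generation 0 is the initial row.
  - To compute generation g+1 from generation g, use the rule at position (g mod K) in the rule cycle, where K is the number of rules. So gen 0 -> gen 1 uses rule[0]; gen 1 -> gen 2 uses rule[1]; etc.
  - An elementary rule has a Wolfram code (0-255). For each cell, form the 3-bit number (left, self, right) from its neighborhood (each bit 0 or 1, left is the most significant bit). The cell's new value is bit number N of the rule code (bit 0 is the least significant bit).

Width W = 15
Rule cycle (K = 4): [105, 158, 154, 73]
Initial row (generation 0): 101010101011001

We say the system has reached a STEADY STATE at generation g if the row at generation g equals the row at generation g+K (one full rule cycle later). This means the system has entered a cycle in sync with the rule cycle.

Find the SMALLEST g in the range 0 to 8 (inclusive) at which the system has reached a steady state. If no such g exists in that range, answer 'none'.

Gen 0: 101010101011001
Gen 1 (rule 105): 010101010111000
Gen 2 (rule 158): 110101010110100
Gen 3 (rule 154): 100000000100010
Gen 4 (rule 73): 001111110001000
Gen 5 (rule 105): 101000010100011
Gen 6 (rule 158): 101100110110110
Gen 7 (rule 154): 001011100100101
Gen 8 (rule 73): 100010100000000
Gen 9 (rule 105): 001001001111111
Gen 10 (rule 158): 011111111111110
Gen 11 (rule 154): 111111111111101
Gen 12 (rule 73): 100000000000100

Answer: none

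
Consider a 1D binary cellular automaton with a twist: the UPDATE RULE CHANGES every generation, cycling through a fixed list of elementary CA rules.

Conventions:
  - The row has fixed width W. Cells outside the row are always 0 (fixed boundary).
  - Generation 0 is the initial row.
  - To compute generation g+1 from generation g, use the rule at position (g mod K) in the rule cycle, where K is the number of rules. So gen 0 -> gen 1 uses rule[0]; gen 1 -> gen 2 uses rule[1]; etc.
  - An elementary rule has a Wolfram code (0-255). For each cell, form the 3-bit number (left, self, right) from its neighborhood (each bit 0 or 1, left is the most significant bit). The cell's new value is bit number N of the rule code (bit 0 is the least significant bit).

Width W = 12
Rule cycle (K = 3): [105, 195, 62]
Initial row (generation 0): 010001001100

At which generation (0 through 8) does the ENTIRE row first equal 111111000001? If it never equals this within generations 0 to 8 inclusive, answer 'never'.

Answer: 8

Derivation:
Gen 0: 010001001100
Gen 1 (rule 105): 000100001101
Gen 2 (rule 195): 111001110100
Gen 3 (rule 62): 100111001110
Gen 4 (rule 105): 000101001010
Gen 5 (rule 195): 111000010000
Gen 6 (rule 62): 100100111000
Gen 7 (rule 105): 000000101011
Gen 8 (rule 195): 111111000001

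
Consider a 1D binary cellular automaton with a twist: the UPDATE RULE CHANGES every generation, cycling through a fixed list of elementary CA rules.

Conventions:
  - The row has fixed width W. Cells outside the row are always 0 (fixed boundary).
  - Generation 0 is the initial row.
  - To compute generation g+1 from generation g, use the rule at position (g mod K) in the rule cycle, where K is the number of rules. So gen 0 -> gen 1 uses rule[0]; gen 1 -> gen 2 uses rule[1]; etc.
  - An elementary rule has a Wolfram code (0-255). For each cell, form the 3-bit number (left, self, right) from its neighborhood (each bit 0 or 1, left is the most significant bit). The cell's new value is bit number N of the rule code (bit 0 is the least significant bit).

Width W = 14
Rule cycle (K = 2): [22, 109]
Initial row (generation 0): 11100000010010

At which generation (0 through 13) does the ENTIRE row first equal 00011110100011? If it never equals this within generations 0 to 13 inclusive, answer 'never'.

Gen 0: 11100000010010
Gen 1 (rule 22): 00010000111111
Gen 2 (rule 109): 11010110100001
Gen 3 (rule 22): 00010000110011
Gen 4 (rule 109): 11010110110011
Gen 5 (rule 22): 00010000001100
Gen 6 (rule 109): 11010111101101
Gen 7 (rule 22): 00010000000001
Gen 8 (rule 109): 11010111111101
Gen 9 (rule 22): 00010000000001
Gen 10 (rule 109): 11010111111101
Gen 11 (rule 22): 00010000000001
Gen 12 (rule 109): 11010111111101
Gen 13 (rule 22): 00010000000001

Answer: never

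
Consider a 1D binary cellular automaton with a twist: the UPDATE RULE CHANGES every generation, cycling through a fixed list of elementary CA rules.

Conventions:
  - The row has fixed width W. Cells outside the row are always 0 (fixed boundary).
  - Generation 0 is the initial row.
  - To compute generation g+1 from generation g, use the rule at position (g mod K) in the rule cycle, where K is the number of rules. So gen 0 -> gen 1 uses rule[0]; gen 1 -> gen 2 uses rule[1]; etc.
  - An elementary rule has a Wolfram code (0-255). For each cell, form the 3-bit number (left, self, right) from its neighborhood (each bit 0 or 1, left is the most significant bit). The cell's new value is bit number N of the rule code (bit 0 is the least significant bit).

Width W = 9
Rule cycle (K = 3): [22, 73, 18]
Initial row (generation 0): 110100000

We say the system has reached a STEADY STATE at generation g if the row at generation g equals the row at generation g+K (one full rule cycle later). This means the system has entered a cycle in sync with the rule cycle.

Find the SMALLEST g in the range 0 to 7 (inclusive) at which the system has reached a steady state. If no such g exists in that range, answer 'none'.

Gen 0: 110100000
Gen 1 (rule 22): 000110000
Gen 2 (rule 73): 110110111
Gen 3 (rule 18): 000000000
Gen 4 (rule 22): 000000000
Gen 5 (rule 73): 111111111
Gen 6 (rule 18): 000000000
Gen 7 (rule 22): 000000000
Gen 8 (rule 73): 111111111
Gen 9 (rule 18): 000000000
Gen 10 (rule 22): 000000000

Answer: 3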